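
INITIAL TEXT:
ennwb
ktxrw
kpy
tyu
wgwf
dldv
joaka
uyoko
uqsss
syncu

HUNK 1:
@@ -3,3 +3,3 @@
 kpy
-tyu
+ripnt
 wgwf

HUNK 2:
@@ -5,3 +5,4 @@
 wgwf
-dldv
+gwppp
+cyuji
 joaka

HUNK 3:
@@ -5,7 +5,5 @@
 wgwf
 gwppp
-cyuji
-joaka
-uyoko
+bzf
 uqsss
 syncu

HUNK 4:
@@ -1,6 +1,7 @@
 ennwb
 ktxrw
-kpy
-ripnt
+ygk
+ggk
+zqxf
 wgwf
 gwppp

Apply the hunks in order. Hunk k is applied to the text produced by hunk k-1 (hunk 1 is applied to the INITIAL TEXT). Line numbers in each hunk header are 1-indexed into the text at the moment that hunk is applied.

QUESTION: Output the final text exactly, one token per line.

Answer: ennwb
ktxrw
ygk
ggk
zqxf
wgwf
gwppp
bzf
uqsss
syncu

Derivation:
Hunk 1: at line 3 remove [tyu] add [ripnt] -> 10 lines: ennwb ktxrw kpy ripnt wgwf dldv joaka uyoko uqsss syncu
Hunk 2: at line 5 remove [dldv] add [gwppp,cyuji] -> 11 lines: ennwb ktxrw kpy ripnt wgwf gwppp cyuji joaka uyoko uqsss syncu
Hunk 3: at line 5 remove [cyuji,joaka,uyoko] add [bzf] -> 9 lines: ennwb ktxrw kpy ripnt wgwf gwppp bzf uqsss syncu
Hunk 4: at line 1 remove [kpy,ripnt] add [ygk,ggk,zqxf] -> 10 lines: ennwb ktxrw ygk ggk zqxf wgwf gwppp bzf uqsss syncu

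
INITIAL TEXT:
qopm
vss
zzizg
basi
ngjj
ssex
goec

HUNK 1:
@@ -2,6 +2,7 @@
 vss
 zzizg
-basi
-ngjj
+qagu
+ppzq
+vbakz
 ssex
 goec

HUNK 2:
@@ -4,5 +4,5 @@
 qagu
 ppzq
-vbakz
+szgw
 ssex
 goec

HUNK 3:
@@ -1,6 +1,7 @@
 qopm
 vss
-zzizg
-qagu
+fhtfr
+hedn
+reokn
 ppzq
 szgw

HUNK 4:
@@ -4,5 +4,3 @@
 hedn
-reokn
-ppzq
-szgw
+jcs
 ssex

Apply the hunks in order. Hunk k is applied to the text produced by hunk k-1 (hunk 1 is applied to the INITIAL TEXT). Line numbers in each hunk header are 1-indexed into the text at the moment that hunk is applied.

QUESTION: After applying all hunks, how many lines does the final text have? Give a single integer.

Hunk 1: at line 2 remove [basi,ngjj] add [qagu,ppzq,vbakz] -> 8 lines: qopm vss zzizg qagu ppzq vbakz ssex goec
Hunk 2: at line 4 remove [vbakz] add [szgw] -> 8 lines: qopm vss zzizg qagu ppzq szgw ssex goec
Hunk 3: at line 1 remove [zzizg,qagu] add [fhtfr,hedn,reokn] -> 9 lines: qopm vss fhtfr hedn reokn ppzq szgw ssex goec
Hunk 4: at line 4 remove [reokn,ppzq,szgw] add [jcs] -> 7 lines: qopm vss fhtfr hedn jcs ssex goec
Final line count: 7

Answer: 7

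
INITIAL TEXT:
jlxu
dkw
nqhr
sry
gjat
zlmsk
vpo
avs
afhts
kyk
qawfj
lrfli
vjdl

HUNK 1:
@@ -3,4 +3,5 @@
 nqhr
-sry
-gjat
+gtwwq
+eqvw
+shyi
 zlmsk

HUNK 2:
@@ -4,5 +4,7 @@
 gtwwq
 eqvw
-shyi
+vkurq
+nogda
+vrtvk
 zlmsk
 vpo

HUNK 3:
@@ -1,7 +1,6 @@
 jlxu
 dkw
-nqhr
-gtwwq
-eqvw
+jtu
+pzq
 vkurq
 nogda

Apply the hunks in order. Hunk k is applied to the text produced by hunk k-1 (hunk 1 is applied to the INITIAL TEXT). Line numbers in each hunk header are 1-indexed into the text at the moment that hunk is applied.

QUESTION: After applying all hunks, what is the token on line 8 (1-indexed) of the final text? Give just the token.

Answer: zlmsk

Derivation:
Hunk 1: at line 3 remove [sry,gjat] add [gtwwq,eqvw,shyi] -> 14 lines: jlxu dkw nqhr gtwwq eqvw shyi zlmsk vpo avs afhts kyk qawfj lrfli vjdl
Hunk 2: at line 4 remove [shyi] add [vkurq,nogda,vrtvk] -> 16 lines: jlxu dkw nqhr gtwwq eqvw vkurq nogda vrtvk zlmsk vpo avs afhts kyk qawfj lrfli vjdl
Hunk 3: at line 1 remove [nqhr,gtwwq,eqvw] add [jtu,pzq] -> 15 lines: jlxu dkw jtu pzq vkurq nogda vrtvk zlmsk vpo avs afhts kyk qawfj lrfli vjdl
Final line 8: zlmsk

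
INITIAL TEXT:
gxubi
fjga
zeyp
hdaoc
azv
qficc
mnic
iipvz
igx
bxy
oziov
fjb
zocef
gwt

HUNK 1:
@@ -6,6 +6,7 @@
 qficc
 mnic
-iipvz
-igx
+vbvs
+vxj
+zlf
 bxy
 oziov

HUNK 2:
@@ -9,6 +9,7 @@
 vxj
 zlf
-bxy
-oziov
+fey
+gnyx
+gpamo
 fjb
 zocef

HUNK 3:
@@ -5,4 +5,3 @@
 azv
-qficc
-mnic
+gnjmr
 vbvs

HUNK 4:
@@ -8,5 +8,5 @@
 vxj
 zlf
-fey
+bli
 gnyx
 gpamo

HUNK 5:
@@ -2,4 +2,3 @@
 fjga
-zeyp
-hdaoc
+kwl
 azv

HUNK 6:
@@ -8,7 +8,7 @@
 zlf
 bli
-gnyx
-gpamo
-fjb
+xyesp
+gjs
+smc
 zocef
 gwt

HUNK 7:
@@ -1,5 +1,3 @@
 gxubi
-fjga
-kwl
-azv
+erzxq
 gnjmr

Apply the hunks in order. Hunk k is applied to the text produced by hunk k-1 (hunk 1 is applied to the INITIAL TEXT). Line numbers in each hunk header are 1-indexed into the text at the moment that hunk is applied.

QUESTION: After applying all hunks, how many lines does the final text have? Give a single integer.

Answer: 12

Derivation:
Hunk 1: at line 6 remove [iipvz,igx] add [vbvs,vxj,zlf] -> 15 lines: gxubi fjga zeyp hdaoc azv qficc mnic vbvs vxj zlf bxy oziov fjb zocef gwt
Hunk 2: at line 9 remove [bxy,oziov] add [fey,gnyx,gpamo] -> 16 lines: gxubi fjga zeyp hdaoc azv qficc mnic vbvs vxj zlf fey gnyx gpamo fjb zocef gwt
Hunk 3: at line 5 remove [qficc,mnic] add [gnjmr] -> 15 lines: gxubi fjga zeyp hdaoc azv gnjmr vbvs vxj zlf fey gnyx gpamo fjb zocef gwt
Hunk 4: at line 8 remove [fey] add [bli] -> 15 lines: gxubi fjga zeyp hdaoc azv gnjmr vbvs vxj zlf bli gnyx gpamo fjb zocef gwt
Hunk 5: at line 2 remove [zeyp,hdaoc] add [kwl] -> 14 lines: gxubi fjga kwl azv gnjmr vbvs vxj zlf bli gnyx gpamo fjb zocef gwt
Hunk 6: at line 8 remove [gnyx,gpamo,fjb] add [xyesp,gjs,smc] -> 14 lines: gxubi fjga kwl azv gnjmr vbvs vxj zlf bli xyesp gjs smc zocef gwt
Hunk 7: at line 1 remove [fjga,kwl,azv] add [erzxq] -> 12 lines: gxubi erzxq gnjmr vbvs vxj zlf bli xyesp gjs smc zocef gwt
Final line count: 12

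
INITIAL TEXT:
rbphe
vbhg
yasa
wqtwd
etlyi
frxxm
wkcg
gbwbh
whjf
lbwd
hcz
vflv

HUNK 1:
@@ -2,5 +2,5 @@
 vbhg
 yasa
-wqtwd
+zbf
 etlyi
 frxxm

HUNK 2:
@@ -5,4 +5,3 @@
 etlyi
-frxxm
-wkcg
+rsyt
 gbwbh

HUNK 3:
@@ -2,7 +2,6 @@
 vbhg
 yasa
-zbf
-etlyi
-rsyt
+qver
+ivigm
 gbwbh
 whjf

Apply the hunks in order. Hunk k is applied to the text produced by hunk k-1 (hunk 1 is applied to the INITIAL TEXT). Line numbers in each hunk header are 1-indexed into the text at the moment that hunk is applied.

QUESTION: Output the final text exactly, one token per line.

Answer: rbphe
vbhg
yasa
qver
ivigm
gbwbh
whjf
lbwd
hcz
vflv

Derivation:
Hunk 1: at line 2 remove [wqtwd] add [zbf] -> 12 lines: rbphe vbhg yasa zbf etlyi frxxm wkcg gbwbh whjf lbwd hcz vflv
Hunk 2: at line 5 remove [frxxm,wkcg] add [rsyt] -> 11 lines: rbphe vbhg yasa zbf etlyi rsyt gbwbh whjf lbwd hcz vflv
Hunk 3: at line 2 remove [zbf,etlyi,rsyt] add [qver,ivigm] -> 10 lines: rbphe vbhg yasa qver ivigm gbwbh whjf lbwd hcz vflv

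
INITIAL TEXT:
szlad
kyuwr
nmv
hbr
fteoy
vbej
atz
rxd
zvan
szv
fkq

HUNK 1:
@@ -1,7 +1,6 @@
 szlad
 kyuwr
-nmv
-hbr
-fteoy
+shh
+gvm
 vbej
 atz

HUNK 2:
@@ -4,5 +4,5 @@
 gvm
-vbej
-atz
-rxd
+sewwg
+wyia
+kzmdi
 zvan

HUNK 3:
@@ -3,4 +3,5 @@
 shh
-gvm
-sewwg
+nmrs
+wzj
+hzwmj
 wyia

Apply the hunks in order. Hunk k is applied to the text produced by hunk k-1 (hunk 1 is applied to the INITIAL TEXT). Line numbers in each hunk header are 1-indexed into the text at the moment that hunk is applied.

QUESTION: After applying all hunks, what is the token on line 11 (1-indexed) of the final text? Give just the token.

Hunk 1: at line 1 remove [nmv,hbr,fteoy] add [shh,gvm] -> 10 lines: szlad kyuwr shh gvm vbej atz rxd zvan szv fkq
Hunk 2: at line 4 remove [vbej,atz,rxd] add [sewwg,wyia,kzmdi] -> 10 lines: szlad kyuwr shh gvm sewwg wyia kzmdi zvan szv fkq
Hunk 3: at line 3 remove [gvm,sewwg] add [nmrs,wzj,hzwmj] -> 11 lines: szlad kyuwr shh nmrs wzj hzwmj wyia kzmdi zvan szv fkq
Final line 11: fkq

Answer: fkq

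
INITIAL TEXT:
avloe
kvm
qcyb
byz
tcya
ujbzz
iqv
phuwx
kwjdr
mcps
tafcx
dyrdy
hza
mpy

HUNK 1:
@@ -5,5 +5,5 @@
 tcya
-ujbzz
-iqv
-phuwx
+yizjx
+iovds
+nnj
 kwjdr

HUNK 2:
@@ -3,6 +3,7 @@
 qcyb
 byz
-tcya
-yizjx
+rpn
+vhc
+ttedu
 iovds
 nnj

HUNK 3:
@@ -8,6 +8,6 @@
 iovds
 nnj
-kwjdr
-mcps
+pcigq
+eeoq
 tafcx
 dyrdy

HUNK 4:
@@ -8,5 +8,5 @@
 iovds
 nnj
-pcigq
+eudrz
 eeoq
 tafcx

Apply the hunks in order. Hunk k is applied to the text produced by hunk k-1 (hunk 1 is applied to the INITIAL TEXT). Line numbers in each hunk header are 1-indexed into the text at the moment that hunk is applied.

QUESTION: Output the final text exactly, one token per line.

Answer: avloe
kvm
qcyb
byz
rpn
vhc
ttedu
iovds
nnj
eudrz
eeoq
tafcx
dyrdy
hza
mpy

Derivation:
Hunk 1: at line 5 remove [ujbzz,iqv,phuwx] add [yizjx,iovds,nnj] -> 14 lines: avloe kvm qcyb byz tcya yizjx iovds nnj kwjdr mcps tafcx dyrdy hza mpy
Hunk 2: at line 3 remove [tcya,yizjx] add [rpn,vhc,ttedu] -> 15 lines: avloe kvm qcyb byz rpn vhc ttedu iovds nnj kwjdr mcps tafcx dyrdy hza mpy
Hunk 3: at line 8 remove [kwjdr,mcps] add [pcigq,eeoq] -> 15 lines: avloe kvm qcyb byz rpn vhc ttedu iovds nnj pcigq eeoq tafcx dyrdy hza mpy
Hunk 4: at line 8 remove [pcigq] add [eudrz] -> 15 lines: avloe kvm qcyb byz rpn vhc ttedu iovds nnj eudrz eeoq tafcx dyrdy hza mpy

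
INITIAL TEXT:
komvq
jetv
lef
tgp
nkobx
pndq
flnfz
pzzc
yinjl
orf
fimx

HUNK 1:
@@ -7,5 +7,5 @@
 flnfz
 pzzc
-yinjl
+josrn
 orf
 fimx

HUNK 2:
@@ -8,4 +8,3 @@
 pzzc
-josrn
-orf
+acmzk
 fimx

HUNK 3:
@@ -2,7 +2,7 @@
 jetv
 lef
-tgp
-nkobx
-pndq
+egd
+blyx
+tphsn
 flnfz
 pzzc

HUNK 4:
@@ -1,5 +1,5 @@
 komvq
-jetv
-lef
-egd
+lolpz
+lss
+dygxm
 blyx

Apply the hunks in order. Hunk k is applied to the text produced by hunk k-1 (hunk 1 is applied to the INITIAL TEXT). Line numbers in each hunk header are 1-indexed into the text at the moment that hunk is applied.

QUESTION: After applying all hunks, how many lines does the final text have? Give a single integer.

Hunk 1: at line 7 remove [yinjl] add [josrn] -> 11 lines: komvq jetv lef tgp nkobx pndq flnfz pzzc josrn orf fimx
Hunk 2: at line 8 remove [josrn,orf] add [acmzk] -> 10 lines: komvq jetv lef tgp nkobx pndq flnfz pzzc acmzk fimx
Hunk 3: at line 2 remove [tgp,nkobx,pndq] add [egd,blyx,tphsn] -> 10 lines: komvq jetv lef egd blyx tphsn flnfz pzzc acmzk fimx
Hunk 4: at line 1 remove [jetv,lef,egd] add [lolpz,lss,dygxm] -> 10 lines: komvq lolpz lss dygxm blyx tphsn flnfz pzzc acmzk fimx
Final line count: 10

Answer: 10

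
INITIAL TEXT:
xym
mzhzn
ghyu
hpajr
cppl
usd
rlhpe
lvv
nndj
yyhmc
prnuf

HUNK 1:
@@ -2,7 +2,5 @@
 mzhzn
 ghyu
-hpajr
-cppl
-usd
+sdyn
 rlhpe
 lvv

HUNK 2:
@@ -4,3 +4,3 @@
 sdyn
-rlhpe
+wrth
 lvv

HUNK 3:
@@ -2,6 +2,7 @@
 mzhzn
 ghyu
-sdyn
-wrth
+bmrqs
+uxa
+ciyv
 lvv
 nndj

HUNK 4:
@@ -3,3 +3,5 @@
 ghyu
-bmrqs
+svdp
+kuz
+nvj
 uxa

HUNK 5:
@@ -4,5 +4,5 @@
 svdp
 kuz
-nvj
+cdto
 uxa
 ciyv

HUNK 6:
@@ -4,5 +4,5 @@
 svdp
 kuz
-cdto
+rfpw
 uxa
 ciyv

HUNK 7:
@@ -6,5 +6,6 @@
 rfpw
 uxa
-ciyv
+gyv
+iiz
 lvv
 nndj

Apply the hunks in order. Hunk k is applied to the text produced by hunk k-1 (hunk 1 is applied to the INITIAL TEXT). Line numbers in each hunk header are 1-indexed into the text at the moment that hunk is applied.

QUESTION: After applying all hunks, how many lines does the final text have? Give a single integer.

Answer: 13

Derivation:
Hunk 1: at line 2 remove [hpajr,cppl,usd] add [sdyn] -> 9 lines: xym mzhzn ghyu sdyn rlhpe lvv nndj yyhmc prnuf
Hunk 2: at line 4 remove [rlhpe] add [wrth] -> 9 lines: xym mzhzn ghyu sdyn wrth lvv nndj yyhmc prnuf
Hunk 3: at line 2 remove [sdyn,wrth] add [bmrqs,uxa,ciyv] -> 10 lines: xym mzhzn ghyu bmrqs uxa ciyv lvv nndj yyhmc prnuf
Hunk 4: at line 3 remove [bmrqs] add [svdp,kuz,nvj] -> 12 lines: xym mzhzn ghyu svdp kuz nvj uxa ciyv lvv nndj yyhmc prnuf
Hunk 5: at line 4 remove [nvj] add [cdto] -> 12 lines: xym mzhzn ghyu svdp kuz cdto uxa ciyv lvv nndj yyhmc prnuf
Hunk 6: at line 4 remove [cdto] add [rfpw] -> 12 lines: xym mzhzn ghyu svdp kuz rfpw uxa ciyv lvv nndj yyhmc prnuf
Hunk 7: at line 6 remove [ciyv] add [gyv,iiz] -> 13 lines: xym mzhzn ghyu svdp kuz rfpw uxa gyv iiz lvv nndj yyhmc prnuf
Final line count: 13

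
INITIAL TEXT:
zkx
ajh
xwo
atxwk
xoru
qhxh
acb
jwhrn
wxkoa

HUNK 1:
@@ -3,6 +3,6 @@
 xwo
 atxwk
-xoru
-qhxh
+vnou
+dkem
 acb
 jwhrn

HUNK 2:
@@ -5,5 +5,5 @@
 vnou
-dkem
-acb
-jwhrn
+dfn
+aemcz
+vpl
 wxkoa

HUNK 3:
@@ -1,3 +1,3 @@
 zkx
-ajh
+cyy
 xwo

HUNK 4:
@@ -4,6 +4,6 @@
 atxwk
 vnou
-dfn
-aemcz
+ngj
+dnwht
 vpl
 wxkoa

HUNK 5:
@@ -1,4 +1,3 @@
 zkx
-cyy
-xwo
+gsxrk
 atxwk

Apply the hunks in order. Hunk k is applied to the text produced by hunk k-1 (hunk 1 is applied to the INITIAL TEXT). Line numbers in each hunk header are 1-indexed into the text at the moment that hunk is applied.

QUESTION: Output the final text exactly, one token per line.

Answer: zkx
gsxrk
atxwk
vnou
ngj
dnwht
vpl
wxkoa

Derivation:
Hunk 1: at line 3 remove [xoru,qhxh] add [vnou,dkem] -> 9 lines: zkx ajh xwo atxwk vnou dkem acb jwhrn wxkoa
Hunk 2: at line 5 remove [dkem,acb,jwhrn] add [dfn,aemcz,vpl] -> 9 lines: zkx ajh xwo atxwk vnou dfn aemcz vpl wxkoa
Hunk 3: at line 1 remove [ajh] add [cyy] -> 9 lines: zkx cyy xwo atxwk vnou dfn aemcz vpl wxkoa
Hunk 4: at line 4 remove [dfn,aemcz] add [ngj,dnwht] -> 9 lines: zkx cyy xwo atxwk vnou ngj dnwht vpl wxkoa
Hunk 5: at line 1 remove [cyy,xwo] add [gsxrk] -> 8 lines: zkx gsxrk atxwk vnou ngj dnwht vpl wxkoa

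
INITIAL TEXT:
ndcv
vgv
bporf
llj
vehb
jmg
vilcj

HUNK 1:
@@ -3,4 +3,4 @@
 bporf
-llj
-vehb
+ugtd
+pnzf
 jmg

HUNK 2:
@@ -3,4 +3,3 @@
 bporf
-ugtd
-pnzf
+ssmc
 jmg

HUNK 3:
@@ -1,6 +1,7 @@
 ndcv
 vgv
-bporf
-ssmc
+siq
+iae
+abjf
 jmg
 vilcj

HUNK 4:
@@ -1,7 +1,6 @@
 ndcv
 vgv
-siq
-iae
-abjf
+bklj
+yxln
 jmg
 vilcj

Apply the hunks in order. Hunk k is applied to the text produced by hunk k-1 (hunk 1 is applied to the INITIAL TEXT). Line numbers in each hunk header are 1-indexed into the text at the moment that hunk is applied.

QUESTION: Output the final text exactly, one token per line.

Answer: ndcv
vgv
bklj
yxln
jmg
vilcj

Derivation:
Hunk 1: at line 3 remove [llj,vehb] add [ugtd,pnzf] -> 7 lines: ndcv vgv bporf ugtd pnzf jmg vilcj
Hunk 2: at line 3 remove [ugtd,pnzf] add [ssmc] -> 6 lines: ndcv vgv bporf ssmc jmg vilcj
Hunk 3: at line 1 remove [bporf,ssmc] add [siq,iae,abjf] -> 7 lines: ndcv vgv siq iae abjf jmg vilcj
Hunk 4: at line 1 remove [siq,iae,abjf] add [bklj,yxln] -> 6 lines: ndcv vgv bklj yxln jmg vilcj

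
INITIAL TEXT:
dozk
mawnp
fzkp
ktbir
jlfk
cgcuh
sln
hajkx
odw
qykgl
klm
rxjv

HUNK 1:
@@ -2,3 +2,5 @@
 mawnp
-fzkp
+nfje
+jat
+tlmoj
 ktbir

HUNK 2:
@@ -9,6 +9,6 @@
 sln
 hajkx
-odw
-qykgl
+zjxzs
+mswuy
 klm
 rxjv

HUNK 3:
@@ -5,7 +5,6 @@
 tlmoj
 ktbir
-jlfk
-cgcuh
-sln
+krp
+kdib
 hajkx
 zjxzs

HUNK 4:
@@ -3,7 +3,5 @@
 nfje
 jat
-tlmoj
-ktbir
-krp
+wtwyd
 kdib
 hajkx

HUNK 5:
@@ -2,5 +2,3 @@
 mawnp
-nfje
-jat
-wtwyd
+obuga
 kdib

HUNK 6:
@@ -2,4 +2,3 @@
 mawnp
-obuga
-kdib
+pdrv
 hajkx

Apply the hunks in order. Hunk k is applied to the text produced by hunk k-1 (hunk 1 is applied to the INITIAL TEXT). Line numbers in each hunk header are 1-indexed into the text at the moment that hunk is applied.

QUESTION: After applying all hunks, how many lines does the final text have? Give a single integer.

Hunk 1: at line 2 remove [fzkp] add [nfje,jat,tlmoj] -> 14 lines: dozk mawnp nfje jat tlmoj ktbir jlfk cgcuh sln hajkx odw qykgl klm rxjv
Hunk 2: at line 9 remove [odw,qykgl] add [zjxzs,mswuy] -> 14 lines: dozk mawnp nfje jat tlmoj ktbir jlfk cgcuh sln hajkx zjxzs mswuy klm rxjv
Hunk 3: at line 5 remove [jlfk,cgcuh,sln] add [krp,kdib] -> 13 lines: dozk mawnp nfje jat tlmoj ktbir krp kdib hajkx zjxzs mswuy klm rxjv
Hunk 4: at line 3 remove [tlmoj,ktbir,krp] add [wtwyd] -> 11 lines: dozk mawnp nfje jat wtwyd kdib hajkx zjxzs mswuy klm rxjv
Hunk 5: at line 2 remove [nfje,jat,wtwyd] add [obuga] -> 9 lines: dozk mawnp obuga kdib hajkx zjxzs mswuy klm rxjv
Hunk 6: at line 2 remove [obuga,kdib] add [pdrv] -> 8 lines: dozk mawnp pdrv hajkx zjxzs mswuy klm rxjv
Final line count: 8

Answer: 8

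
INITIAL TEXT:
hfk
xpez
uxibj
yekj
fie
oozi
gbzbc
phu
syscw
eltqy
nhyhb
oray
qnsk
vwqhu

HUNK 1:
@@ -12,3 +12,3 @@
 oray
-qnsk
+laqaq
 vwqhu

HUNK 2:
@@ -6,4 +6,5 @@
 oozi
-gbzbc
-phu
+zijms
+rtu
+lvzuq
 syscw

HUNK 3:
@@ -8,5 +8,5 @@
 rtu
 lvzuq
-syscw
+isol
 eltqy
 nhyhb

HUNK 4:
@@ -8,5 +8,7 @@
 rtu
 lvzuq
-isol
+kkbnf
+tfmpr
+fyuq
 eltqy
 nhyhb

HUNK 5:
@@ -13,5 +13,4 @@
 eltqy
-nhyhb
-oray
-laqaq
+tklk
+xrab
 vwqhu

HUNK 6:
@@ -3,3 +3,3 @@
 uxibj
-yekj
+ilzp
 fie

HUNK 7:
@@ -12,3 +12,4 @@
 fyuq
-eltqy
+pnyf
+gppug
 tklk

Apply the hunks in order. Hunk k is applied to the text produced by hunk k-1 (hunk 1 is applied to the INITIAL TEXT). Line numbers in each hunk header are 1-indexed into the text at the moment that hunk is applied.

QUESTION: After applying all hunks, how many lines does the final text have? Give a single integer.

Answer: 17

Derivation:
Hunk 1: at line 12 remove [qnsk] add [laqaq] -> 14 lines: hfk xpez uxibj yekj fie oozi gbzbc phu syscw eltqy nhyhb oray laqaq vwqhu
Hunk 2: at line 6 remove [gbzbc,phu] add [zijms,rtu,lvzuq] -> 15 lines: hfk xpez uxibj yekj fie oozi zijms rtu lvzuq syscw eltqy nhyhb oray laqaq vwqhu
Hunk 3: at line 8 remove [syscw] add [isol] -> 15 lines: hfk xpez uxibj yekj fie oozi zijms rtu lvzuq isol eltqy nhyhb oray laqaq vwqhu
Hunk 4: at line 8 remove [isol] add [kkbnf,tfmpr,fyuq] -> 17 lines: hfk xpez uxibj yekj fie oozi zijms rtu lvzuq kkbnf tfmpr fyuq eltqy nhyhb oray laqaq vwqhu
Hunk 5: at line 13 remove [nhyhb,oray,laqaq] add [tklk,xrab] -> 16 lines: hfk xpez uxibj yekj fie oozi zijms rtu lvzuq kkbnf tfmpr fyuq eltqy tklk xrab vwqhu
Hunk 6: at line 3 remove [yekj] add [ilzp] -> 16 lines: hfk xpez uxibj ilzp fie oozi zijms rtu lvzuq kkbnf tfmpr fyuq eltqy tklk xrab vwqhu
Hunk 7: at line 12 remove [eltqy] add [pnyf,gppug] -> 17 lines: hfk xpez uxibj ilzp fie oozi zijms rtu lvzuq kkbnf tfmpr fyuq pnyf gppug tklk xrab vwqhu
Final line count: 17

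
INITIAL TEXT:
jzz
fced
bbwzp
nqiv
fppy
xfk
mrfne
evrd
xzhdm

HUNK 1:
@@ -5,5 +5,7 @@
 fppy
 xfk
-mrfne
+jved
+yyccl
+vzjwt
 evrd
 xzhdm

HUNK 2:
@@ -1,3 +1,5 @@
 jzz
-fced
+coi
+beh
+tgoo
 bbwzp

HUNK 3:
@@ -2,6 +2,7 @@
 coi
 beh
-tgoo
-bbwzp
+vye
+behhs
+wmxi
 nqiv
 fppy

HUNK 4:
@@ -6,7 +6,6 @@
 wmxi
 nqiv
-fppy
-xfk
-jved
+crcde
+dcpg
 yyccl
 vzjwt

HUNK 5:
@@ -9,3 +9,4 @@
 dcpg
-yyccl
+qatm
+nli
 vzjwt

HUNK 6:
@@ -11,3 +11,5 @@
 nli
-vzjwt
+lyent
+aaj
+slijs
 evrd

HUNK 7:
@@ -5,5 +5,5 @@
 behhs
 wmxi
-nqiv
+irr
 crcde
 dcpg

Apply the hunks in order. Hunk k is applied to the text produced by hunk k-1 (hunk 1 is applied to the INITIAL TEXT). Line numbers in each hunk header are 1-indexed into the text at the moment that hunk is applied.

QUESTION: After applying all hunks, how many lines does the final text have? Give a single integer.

Hunk 1: at line 5 remove [mrfne] add [jved,yyccl,vzjwt] -> 11 lines: jzz fced bbwzp nqiv fppy xfk jved yyccl vzjwt evrd xzhdm
Hunk 2: at line 1 remove [fced] add [coi,beh,tgoo] -> 13 lines: jzz coi beh tgoo bbwzp nqiv fppy xfk jved yyccl vzjwt evrd xzhdm
Hunk 3: at line 2 remove [tgoo,bbwzp] add [vye,behhs,wmxi] -> 14 lines: jzz coi beh vye behhs wmxi nqiv fppy xfk jved yyccl vzjwt evrd xzhdm
Hunk 4: at line 6 remove [fppy,xfk,jved] add [crcde,dcpg] -> 13 lines: jzz coi beh vye behhs wmxi nqiv crcde dcpg yyccl vzjwt evrd xzhdm
Hunk 5: at line 9 remove [yyccl] add [qatm,nli] -> 14 lines: jzz coi beh vye behhs wmxi nqiv crcde dcpg qatm nli vzjwt evrd xzhdm
Hunk 6: at line 11 remove [vzjwt] add [lyent,aaj,slijs] -> 16 lines: jzz coi beh vye behhs wmxi nqiv crcde dcpg qatm nli lyent aaj slijs evrd xzhdm
Hunk 7: at line 5 remove [nqiv] add [irr] -> 16 lines: jzz coi beh vye behhs wmxi irr crcde dcpg qatm nli lyent aaj slijs evrd xzhdm
Final line count: 16

Answer: 16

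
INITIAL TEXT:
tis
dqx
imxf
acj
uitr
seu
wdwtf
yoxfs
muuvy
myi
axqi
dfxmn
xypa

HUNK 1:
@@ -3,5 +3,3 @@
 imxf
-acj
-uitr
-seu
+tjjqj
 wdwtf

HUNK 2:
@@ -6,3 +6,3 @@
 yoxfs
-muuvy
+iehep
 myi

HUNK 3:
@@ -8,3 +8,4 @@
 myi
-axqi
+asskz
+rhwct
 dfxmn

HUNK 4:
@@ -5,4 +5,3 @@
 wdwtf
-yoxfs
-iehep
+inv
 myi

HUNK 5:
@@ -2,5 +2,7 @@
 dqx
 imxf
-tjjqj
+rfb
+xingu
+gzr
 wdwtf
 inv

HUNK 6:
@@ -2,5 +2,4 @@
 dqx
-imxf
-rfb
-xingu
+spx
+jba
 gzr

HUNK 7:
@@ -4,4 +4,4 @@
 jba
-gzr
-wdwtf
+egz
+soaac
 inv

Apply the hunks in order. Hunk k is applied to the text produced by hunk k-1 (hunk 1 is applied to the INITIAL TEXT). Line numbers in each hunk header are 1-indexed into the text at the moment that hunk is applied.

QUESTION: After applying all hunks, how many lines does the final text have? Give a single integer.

Answer: 12

Derivation:
Hunk 1: at line 3 remove [acj,uitr,seu] add [tjjqj] -> 11 lines: tis dqx imxf tjjqj wdwtf yoxfs muuvy myi axqi dfxmn xypa
Hunk 2: at line 6 remove [muuvy] add [iehep] -> 11 lines: tis dqx imxf tjjqj wdwtf yoxfs iehep myi axqi dfxmn xypa
Hunk 3: at line 8 remove [axqi] add [asskz,rhwct] -> 12 lines: tis dqx imxf tjjqj wdwtf yoxfs iehep myi asskz rhwct dfxmn xypa
Hunk 4: at line 5 remove [yoxfs,iehep] add [inv] -> 11 lines: tis dqx imxf tjjqj wdwtf inv myi asskz rhwct dfxmn xypa
Hunk 5: at line 2 remove [tjjqj] add [rfb,xingu,gzr] -> 13 lines: tis dqx imxf rfb xingu gzr wdwtf inv myi asskz rhwct dfxmn xypa
Hunk 6: at line 2 remove [imxf,rfb,xingu] add [spx,jba] -> 12 lines: tis dqx spx jba gzr wdwtf inv myi asskz rhwct dfxmn xypa
Hunk 7: at line 4 remove [gzr,wdwtf] add [egz,soaac] -> 12 lines: tis dqx spx jba egz soaac inv myi asskz rhwct dfxmn xypa
Final line count: 12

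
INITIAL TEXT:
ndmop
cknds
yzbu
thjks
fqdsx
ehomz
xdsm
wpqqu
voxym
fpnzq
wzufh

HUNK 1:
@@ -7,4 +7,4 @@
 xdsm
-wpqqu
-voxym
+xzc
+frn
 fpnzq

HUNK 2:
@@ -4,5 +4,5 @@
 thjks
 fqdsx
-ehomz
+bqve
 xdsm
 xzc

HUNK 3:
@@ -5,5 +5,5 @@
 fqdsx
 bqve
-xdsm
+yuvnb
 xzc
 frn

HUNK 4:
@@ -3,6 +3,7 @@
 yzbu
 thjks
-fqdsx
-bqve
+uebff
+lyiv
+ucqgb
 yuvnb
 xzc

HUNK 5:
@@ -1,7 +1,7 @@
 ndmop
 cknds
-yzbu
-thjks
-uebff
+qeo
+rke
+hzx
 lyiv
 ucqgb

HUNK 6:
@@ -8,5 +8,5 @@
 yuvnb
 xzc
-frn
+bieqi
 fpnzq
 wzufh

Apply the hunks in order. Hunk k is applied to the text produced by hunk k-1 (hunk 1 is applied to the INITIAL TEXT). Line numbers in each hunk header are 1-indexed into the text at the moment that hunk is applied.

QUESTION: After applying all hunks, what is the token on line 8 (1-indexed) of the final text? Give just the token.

Answer: yuvnb

Derivation:
Hunk 1: at line 7 remove [wpqqu,voxym] add [xzc,frn] -> 11 lines: ndmop cknds yzbu thjks fqdsx ehomz xdsm xzc frn fpnzq wzufh
Hunk 2: at line 4 remove [ehomz] add [bqve] -> 11 lines: ndmop cknds yzbu thjks fqdsx bqve xdsm xzc frn fpnzq wzufh
Hunk 3: at line 5 remove [xdsm] add [yuvnb] -> 11 lines: ndmop cknds yzbu thjks fqdsx bqve yuvnb xzc frn fpnzq wzufh
Hunk 4: at line 3 remove [fqdsx,bqve] add [uebff,lyiv,ucqgb] -> 12 lines: ndmop cknds yzbu thjks uebff lyiv ucqgb yuvnb xzc frn fpnzq wzufh
Hunk 5: at line 1 remove [yzbu,thjks,uebff] add [qeo,rke,hzx] -> 12 lines: ndmop cknds qeo rke hzx lyiv ucqgb yuvnb xzc frn fpnzq wzufh
Hunk 6: at line 8 remove [frn] add [bieqi] -> 12 lines: ndmop cknds qeo rke hzx lyiv ucqgb yuvnb xzc bieqi fpnzq wzufh
Final line 8: yuvnb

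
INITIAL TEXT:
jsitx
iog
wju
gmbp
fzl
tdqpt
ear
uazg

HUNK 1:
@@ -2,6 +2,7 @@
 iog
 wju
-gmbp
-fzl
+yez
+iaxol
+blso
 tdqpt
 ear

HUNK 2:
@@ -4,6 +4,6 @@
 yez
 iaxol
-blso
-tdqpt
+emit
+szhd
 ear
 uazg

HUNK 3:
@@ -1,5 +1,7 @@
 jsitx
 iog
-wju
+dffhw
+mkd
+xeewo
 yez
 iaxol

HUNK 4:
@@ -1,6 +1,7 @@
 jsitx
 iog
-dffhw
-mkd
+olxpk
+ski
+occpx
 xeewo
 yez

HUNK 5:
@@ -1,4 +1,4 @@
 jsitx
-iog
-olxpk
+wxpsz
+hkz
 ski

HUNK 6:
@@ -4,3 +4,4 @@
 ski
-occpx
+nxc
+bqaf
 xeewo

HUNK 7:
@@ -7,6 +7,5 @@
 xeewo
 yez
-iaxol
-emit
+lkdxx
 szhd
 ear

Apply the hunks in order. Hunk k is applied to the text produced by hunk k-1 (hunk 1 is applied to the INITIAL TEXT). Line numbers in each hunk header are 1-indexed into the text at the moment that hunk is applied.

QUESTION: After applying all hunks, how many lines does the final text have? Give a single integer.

Answer: 12

Derivation:
Hunk 1: at line 2 remove [gmbp,fzl] add [yez,iaxol,blso] -> 9 lines: jsitx iog wju yez iaxol blso tdqpt ear uazg
Hunk 2: at line 4 remove [blso,tdqpt] add [emit,szhd] -> 9 lines: jsitx iog wju yez iaxol emit szhd ear uazg
Hunk 3: at line 1 remove [wju] add [dffhw,mkd,xeewo] -> 11 lines: jsitx iog dffhw mkd xeewo yez iaxol emit szhd ear uazg
Hunk 4: at line 1 remove [dffhw,mkd] add [olxpk,ski,occpx] -> 12 lines: jsitx iog olxpk ski occpx xeewo yez iaxol emit szhd ear uazg
Hunk 5: at line 1 remove [iog,olxpk] add [wxpsz,hkz] -> 12 lines: jsitx wxpsz hkz ski occpx xeewo yez iaxol emit szhd ear uazg
Hunk 6: at line 4 remove [occpx] add [nxc,bqaf] -> 13 lines: jsitx wxpsz hkz ski nxc bqaf xeewo yez iaxol emit szhd ear uazg
Hunk 7: at line 7 remove [iaxol,emit] add [lkdxx] -> 12 lines: jsitx wxpsz hkz ski nxc bqaf xeewo yez lkdxx szhd ear uazg
Final line count: 12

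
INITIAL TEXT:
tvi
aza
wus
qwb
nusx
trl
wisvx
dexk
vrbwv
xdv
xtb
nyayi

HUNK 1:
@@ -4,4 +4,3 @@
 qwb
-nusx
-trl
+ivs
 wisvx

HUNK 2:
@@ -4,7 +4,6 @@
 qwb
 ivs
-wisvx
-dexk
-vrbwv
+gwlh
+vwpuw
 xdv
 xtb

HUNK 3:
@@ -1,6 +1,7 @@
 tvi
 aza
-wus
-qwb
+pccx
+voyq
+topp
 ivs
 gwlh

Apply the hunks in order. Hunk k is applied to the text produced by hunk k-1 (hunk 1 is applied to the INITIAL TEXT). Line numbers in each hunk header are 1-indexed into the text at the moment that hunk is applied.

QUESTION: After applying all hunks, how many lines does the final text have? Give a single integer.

Answer: 11

Derivation:
Hunk 1: at line 4 remove [nusx,trl] add [ivs] -> 11 lines: tvi aza wus qwb ivs wisvx dexk vrbwv xdv xtb nyayi
Hunk 2: at line 4 remove [wisvx,dexk,vrbwv] add [gwlh,vwpuw] -> 10 lines: tvi aza wus qwb ivs gwlh vwpuw xdv xtb nyayi
Hunk 3: at line 1 remove [wus,qwb] add [pccx,voyq,topp] -> 11 lines: tvi aza pccx voyq topp ivs gwlh vwpuw xdv xtb nyayi
Final line count: 11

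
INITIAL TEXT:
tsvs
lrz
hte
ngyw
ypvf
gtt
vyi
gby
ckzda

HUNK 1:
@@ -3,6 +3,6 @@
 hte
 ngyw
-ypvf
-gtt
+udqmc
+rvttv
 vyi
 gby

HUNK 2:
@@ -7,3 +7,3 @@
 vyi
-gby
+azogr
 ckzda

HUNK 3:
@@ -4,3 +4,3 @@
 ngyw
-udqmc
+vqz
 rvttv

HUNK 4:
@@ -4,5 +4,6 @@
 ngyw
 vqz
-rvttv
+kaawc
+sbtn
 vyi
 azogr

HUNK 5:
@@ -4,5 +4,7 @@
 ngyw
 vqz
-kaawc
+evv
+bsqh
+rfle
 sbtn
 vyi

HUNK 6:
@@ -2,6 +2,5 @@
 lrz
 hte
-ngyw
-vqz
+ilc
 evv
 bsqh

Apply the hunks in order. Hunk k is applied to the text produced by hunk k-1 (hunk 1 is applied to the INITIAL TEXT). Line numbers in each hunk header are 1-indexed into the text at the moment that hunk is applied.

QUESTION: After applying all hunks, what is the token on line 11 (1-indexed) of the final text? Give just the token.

Hunk 1: at line 3 remove [ypvf,gtt] add [udqmc,rvttv] -> 9 lines: tsvs lrz hte ngyw udqmc rvttv vyi gby ckzda
Hunk 2: at line 7 remove [gby] add [azogr] -> 9 lines: tsvs lrz hte ngyw udqmc rvttv vyi azogr ckzda
Hunk 3: at line 4 remove [udqmc] add [vqz] -> 9 lines: tsvs lrz hte ngyw vqz rvttv vyi azogr ckzda
Hunk 4: at line 4 remove [rvttv] add [kaawc,sbtn] -> 10 lines: tsvs lrz hte ngyw vqz kaawc sbtn vyi azogr ckzda
Hunk 5: at line 4 remove [kaawc] add [evv,bsqh,rfle] -> 12 lines: tsvs lrz hte ngyw vqz evv bsqh rfle sbtn vyi azogr ckzda
Hunk 6: at line 2 remove [ngyw,vqz] add [ilc] -> 11 lines: tsvs lrz hte ilc evv bsqh rfle sbtn vyi azogr ckzda
Final line 11: ckzda

Answer: ckzda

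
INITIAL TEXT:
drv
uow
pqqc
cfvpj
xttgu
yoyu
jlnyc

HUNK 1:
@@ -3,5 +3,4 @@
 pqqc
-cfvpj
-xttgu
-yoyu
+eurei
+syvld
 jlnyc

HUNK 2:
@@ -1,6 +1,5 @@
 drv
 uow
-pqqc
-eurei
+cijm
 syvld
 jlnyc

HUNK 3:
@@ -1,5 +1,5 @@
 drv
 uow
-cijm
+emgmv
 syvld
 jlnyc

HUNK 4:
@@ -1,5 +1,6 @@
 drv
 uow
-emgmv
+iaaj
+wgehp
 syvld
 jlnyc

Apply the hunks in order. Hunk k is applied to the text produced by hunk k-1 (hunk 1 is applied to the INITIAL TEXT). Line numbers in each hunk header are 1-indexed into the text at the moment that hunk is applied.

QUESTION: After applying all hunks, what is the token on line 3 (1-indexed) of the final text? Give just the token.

Answer: iaaj

Derivation:
Hunk 1: at line 3 remove [cfvpj,xttgu,yoyu] add [eurei,syvld] -> 6 lines: drv uow pqqc eurei syvld jlnyc
Hunk 2: at line 1 remove [pqqc,eurei] add [cijm] -> 5 lines: drv uow cijm syvld jlnyc
Hunk 3: at line 1 remove [cijm] add [emgmv] -> 5 lines: drv uow emgmv syvld jlnyc
Hunk 4: at line 1 remove [emgmv] add [iaaj,wgehp] -> 6 lines: drv uow iaaj wgehp syvld jlnyc
Final line 3: iaaj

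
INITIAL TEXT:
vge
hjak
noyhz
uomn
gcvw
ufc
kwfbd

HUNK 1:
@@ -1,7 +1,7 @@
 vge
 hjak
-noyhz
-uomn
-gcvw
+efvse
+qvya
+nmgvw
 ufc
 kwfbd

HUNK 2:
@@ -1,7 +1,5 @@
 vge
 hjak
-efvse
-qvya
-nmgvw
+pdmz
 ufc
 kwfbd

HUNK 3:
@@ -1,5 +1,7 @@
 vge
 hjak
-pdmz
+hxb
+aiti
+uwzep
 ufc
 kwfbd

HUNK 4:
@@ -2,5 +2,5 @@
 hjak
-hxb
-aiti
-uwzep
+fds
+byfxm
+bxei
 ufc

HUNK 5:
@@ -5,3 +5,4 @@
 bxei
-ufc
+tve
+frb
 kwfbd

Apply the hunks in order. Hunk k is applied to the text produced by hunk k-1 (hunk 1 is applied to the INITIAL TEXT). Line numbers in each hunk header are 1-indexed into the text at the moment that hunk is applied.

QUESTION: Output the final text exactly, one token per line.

Answer: vge
hjak
fds
byfxm
bxei
tve
frb
kwfbd

Derivation:
Hunk 1: at line 1 remove [noyhz,uomn,gcvw] add [efvse,qvya,nmgvw] -> 7 lines: vge hjak efvse qvya nmgvw ufc kwfbd
Hunk 2: at line 1 remove [efvse,qvya,nmgvw] add [pdmz] -> 5 lines: vge hjak pdmz ufc kwfbd
Hunk 3: at line 1 remove [pdmz] add [hxb,aiti,uwzep] -> 7 lines: vge hjak hxb aiti uwzep ufc kwfbd
Hunk 4: at line 2 remove [hxb,aiti,uwzep] add [fds,byfxm,bxei] -> 7 lines: vge hjak fds byfxm bxei ufc kwfbd
Hunk 5: at line 5 remove [ufc] add [tve,frb] -> 8 lines: vge hjak fds byfxm bxei tve frb kwfbd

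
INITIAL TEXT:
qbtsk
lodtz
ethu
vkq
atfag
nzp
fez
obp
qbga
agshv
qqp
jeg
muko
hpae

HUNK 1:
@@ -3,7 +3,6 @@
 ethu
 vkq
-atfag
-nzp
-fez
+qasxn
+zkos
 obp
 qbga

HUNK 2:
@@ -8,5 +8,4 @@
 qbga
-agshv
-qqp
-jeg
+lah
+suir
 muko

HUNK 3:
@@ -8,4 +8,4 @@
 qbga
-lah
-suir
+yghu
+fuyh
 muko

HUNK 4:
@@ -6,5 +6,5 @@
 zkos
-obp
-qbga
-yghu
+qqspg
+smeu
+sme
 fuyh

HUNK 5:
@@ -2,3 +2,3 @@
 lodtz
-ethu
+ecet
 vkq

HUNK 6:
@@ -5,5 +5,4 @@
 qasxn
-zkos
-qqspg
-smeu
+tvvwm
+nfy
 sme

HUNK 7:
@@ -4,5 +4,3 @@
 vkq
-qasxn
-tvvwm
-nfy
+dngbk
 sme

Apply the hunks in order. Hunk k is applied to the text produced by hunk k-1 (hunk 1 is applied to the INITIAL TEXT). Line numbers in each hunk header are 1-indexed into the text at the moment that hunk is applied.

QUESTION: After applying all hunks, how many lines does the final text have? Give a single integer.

Answer: 9

Derivation:
Hunk 1: at line 3 remove [atfag,nzp,fez] add [qasxn,zkos] -> 13 lines: qbtsk lodtz ethu vkq qasxn zkos obp qbga agshv qqp jeg muko hpae
Hunk 2: at line 8 remove [agshv,qqp,jeg] add [lah,suir] -> 12 lines: qbtsk lodtz ethu vkq qasxn zkos obp qbga lah suir muko hpae
Hunk 3: at line 8 remove [lah,suir] add [yghu,fuyh] -> 12 lines: qbtsk lodtz ethu vkq qasxn zkos obp qbga yghu fuyh muko hpae
Hunk 4: at line 6 remove [obp,qbga,yghu] add [qqspg,smeu,sme] -> 12 lines: qbtsk lodtz ethu vkq qasxn zkos qqspg smeu sme fuyh muko hpae
Hunk 5: at line 2 remove [ethu] add [ecet] -> 12 lines: qbtsk lodtz ecet vkq qasxn zkos qqspg smeu sme fuyh muko hpae
Hunk 6: at line 5 remove [zkos,qqspg,smeu] add [tvvwm,nfy] -> 11 lines: qbtsk lodtz ecet vkq qasxn tvvwm nfy sme fuyh muko hpae
Hunk 7: at line 4 remove [qasxn,tvvwm,nfy] add [dngbk] -> 9 lines: qbtsk lodtz ecet vkq dngbk sme fuyh muko hpae
Final line count: 9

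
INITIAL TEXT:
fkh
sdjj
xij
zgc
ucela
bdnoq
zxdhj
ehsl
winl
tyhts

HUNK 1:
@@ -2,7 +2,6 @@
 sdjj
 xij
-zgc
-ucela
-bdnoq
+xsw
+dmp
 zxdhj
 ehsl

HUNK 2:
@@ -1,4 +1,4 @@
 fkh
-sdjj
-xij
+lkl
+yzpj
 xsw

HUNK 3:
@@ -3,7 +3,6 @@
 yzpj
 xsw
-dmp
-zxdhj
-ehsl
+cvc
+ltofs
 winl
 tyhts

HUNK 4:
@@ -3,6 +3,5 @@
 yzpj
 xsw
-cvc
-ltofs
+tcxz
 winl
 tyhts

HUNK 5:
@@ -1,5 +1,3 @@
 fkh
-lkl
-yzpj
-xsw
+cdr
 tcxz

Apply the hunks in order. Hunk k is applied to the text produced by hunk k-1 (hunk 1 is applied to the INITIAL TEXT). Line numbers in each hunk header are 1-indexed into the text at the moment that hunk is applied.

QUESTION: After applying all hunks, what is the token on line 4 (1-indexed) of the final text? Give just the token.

Answer: winl

Derivation:
Hunk 1: at line 2 remove [zgc,ucela,bdnoq] add [xsw,dmp] -> 9 lines: fkh sdjj xij xsw dmp zxdhj ehsl winl tyhts
Hunk 2: at line 1 remove [sdjj,xij] add [lkl,yzpj] -> 9 lines: fkh lkl yzpj xsw dmp zxdhj ehsl winl tyhts
Hunk 3: at line 3 remove [dmp,zxdhj,ehsl] add [cvc,ltofs] -> 8 lines: fkh lkl yzpj xsw cvc ltofs winl tyhts
Hunk 4: at line 3 remove [cvc,ltofs] add [tcxz] -> 7 lines: fkh lkl yzpj xsw tcxz winl tyhts
Hunk 5: at line 1 remove [lkl,yzpj,xsw] add [cdr] -> 5 lines: fkh cdr tcxz winl tyhts
Final line 4: winl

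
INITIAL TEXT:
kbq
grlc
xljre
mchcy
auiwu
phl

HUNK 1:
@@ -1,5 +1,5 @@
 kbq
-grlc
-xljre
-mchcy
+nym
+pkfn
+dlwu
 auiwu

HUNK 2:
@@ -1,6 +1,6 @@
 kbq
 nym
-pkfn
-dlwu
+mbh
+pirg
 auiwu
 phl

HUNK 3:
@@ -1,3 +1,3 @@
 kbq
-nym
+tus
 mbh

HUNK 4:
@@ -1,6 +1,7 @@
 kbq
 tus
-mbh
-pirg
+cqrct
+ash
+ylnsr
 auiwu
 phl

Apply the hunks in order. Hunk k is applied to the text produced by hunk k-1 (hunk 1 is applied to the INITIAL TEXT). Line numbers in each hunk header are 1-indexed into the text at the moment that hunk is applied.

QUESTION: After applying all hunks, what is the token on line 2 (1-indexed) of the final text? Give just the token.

Hunk 1: at line 1 remove [grlc,xljre,mchcy] add [nym,pkfn,dlwu] -> 6 lines: kbq nym pkfn dlwu auiwu phl
Hunk 2: at line 1 remove [pkfn,dlwu] add [mbh,pirg] -> 6 lines: kbq nym mbh pirg auiwu phl
Hunk 3: at line 1 remove [nym] add [tus] -> 6 lines: kbq tus mbh pirg auiwu phl
Hunk 4: at line 1 remove [mbh,pirg] add [cqrct,ash,ylnsr] -> 7 lines: kbq tus cqrct ash ylnsr auiwu phl
Final line 2: tus

Answer: tus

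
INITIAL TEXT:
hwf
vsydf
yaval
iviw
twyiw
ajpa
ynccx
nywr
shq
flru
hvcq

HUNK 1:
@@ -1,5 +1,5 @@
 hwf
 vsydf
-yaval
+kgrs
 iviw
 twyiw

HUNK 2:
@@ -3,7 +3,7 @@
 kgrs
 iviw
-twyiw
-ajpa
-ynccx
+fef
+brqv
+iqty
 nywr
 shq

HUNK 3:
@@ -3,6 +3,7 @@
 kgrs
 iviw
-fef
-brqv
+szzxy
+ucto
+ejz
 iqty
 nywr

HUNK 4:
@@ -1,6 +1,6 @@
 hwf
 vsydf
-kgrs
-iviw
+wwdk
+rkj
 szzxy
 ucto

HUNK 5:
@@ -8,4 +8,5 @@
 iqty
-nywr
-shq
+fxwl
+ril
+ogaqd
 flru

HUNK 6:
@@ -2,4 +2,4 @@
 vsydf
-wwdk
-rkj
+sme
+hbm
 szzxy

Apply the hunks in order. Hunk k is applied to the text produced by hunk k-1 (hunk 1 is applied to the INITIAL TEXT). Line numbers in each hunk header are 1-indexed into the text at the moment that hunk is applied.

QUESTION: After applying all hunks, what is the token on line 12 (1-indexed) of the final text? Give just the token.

Hunk 1: at line 1 remove [yaval] add [kgrs] -> 11 lines: hwf vsydf kgrs iviw twyiw ajpa ynccx nywr shq flru hvcq
Hunk 2: at line 3 remove [twyiw,ajpa,ynccx] add [fef,brqv,iqty] -> 11 lines: hwf vsydf kgrs iviw fef brqv iqty nywr shq flru hvcq
Hunk 3: at line 3 remove [fef,brqv] add [szzxy,ucto,ejz] -> 12 lines: hwf vsydf kgrs iviw szzxy ucto ejz iqty nywr shq flru hvcq
Hunk 4: at line 1 remove [kgrs,iviw] add [wwdk,rkj] -> 12 lines: hwf vsydf wwdk rkj szzxy ucto ejz iqty nywr shq flru hvcq
Hunk 5: at line 8 remove [nywr,shq] add [fxwl,ril,ogaqd] -> 13 lines: hwf vsydf wwdk rkj szzxy ucto ejz iqty fxwl ril ogaqd flru hvcq
Hunk 6: at line 2 remove [wwdk,rkj] add [sme,hbm] -> 13 lines: hwf vsydf sme hbm szzxy ucto ejz iqty fxwl ril ogaqd flru hvcq
Final line 12: flru

Answer: flru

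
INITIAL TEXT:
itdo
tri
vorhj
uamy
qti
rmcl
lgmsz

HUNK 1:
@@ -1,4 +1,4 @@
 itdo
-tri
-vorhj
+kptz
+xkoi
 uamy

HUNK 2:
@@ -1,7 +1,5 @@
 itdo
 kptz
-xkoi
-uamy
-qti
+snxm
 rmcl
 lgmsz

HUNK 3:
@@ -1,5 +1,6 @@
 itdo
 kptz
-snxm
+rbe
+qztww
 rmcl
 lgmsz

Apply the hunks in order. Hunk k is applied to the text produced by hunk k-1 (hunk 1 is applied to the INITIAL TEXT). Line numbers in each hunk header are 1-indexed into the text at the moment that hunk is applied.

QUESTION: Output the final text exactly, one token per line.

Answer: itdo
kptz
rbe
qztww
rmcl
lgmsz

Derivation:
Hunk 1: at line 1 remove [tri,vorhj] add [kptz,xkoi] -> 7 lines: itdo kptz xkoi uamy qti rmcl lgmsz
Hunk 2: at line 1 remove [xkoi,uamy,qti] add [snxm] -> 5 lines: itdo kptz snxm rmcl lgmsz
Hunk 3: at line 1 remove [snxm] add [rbe,qztww] -> 6 lines: itdo kptz rbe qztww rmcl lgmsz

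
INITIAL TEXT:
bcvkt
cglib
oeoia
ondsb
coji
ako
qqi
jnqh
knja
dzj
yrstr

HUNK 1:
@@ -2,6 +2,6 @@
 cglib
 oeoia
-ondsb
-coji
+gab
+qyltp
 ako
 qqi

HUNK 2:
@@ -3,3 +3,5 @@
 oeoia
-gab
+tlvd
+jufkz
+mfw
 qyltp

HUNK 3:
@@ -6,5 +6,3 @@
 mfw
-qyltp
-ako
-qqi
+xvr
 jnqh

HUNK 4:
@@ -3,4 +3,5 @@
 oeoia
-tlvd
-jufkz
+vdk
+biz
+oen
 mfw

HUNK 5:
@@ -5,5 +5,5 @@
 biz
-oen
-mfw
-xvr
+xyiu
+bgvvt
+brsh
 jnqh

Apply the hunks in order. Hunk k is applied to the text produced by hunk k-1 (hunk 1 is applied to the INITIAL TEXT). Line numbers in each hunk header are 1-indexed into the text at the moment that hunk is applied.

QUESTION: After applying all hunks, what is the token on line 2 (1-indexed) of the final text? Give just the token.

Hunk 1: at line 2 remove [ondsb,coji] add [gab,qyltp] -> 11 lines: bcvkt cglib oeoia gab qyltp ako qqi jnqh knja dzj yrstr
Hunk 2: at line 3 remove [gab] add [tlvd,jufkz,mfw] -> 13 lines: bcvkt cglib oeoia tlvd jufkz mfw qyltp ako qqi jnqh knja dzj yrstr
Hunk 3: at line 6 remove [qyltp,ako,qqi] add [xvr] -> 11 lines: bcvkt cglib oeoia tlvd jufkz mfw xvr jnqh knja dzj yrstr
Hunk 4: at line 3 remove [tlvd,jufkz] add [vdk,biz,oen] -> 12 lines: bcvkt cglib oeoia vdk biz oen mfw xvr jnqh knja dzj yrstr
Hunk 5: at line 5 remove [oen,mfw,xvr] add [xyiu,bgvvt,brsh] -> 12 lines: bcvkt cglib oeoia vdk biz xyiu bgvvt brsh jnqh knja dzj yrstr
Final line 2: cglib

Answer: cglib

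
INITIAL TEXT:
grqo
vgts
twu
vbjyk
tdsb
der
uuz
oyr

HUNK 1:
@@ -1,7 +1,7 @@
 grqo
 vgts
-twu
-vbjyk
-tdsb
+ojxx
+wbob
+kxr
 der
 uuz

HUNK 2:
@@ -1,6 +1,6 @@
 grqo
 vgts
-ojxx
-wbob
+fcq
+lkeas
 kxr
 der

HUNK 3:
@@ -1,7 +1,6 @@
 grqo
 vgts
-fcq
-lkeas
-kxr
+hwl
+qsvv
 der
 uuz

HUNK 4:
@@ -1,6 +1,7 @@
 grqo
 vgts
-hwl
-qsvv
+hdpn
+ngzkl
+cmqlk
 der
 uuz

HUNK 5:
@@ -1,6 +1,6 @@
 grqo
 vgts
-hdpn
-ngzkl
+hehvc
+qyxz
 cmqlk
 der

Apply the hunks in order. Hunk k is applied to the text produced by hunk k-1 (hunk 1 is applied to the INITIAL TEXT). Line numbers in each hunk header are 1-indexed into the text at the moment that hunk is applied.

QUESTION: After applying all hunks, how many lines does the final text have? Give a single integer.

Answer: 8

Derivation:
Hunk 1: at line 1 remove [twu,vbjyk,tdsb] add [ojxx,wbob,kxr] -> 8 lines: grqo vgts ojxx wbob kxr der uuz oyr
Hunk 2: at line 1 remove [ojxx,wbob] add [fcq,lkeas] -> 8 lines: grqo vgts fcq lkeas kxr der uuz oyr
Hunk 3: at line 1 remove [fcq,lkeas,kxr] add [hwl,qsvv] -> 7 lines: grqo vgts hwl qsvv der uuz oyr
Hunk 4: at line 1 remove [hwl,qsvv] add [hdpn,ngzkl,cmqlk] -> 8 lines: grqo vgts hdpn ngzkl cmqlk der uuz oyr
Hunk 5: at line 1 remove [hdpn,ngzkl] add [hehvc,qyxz] -> 8 lines: grqo vgts hehvc qyxz cmqlk der uuz oyr
Final line count: 8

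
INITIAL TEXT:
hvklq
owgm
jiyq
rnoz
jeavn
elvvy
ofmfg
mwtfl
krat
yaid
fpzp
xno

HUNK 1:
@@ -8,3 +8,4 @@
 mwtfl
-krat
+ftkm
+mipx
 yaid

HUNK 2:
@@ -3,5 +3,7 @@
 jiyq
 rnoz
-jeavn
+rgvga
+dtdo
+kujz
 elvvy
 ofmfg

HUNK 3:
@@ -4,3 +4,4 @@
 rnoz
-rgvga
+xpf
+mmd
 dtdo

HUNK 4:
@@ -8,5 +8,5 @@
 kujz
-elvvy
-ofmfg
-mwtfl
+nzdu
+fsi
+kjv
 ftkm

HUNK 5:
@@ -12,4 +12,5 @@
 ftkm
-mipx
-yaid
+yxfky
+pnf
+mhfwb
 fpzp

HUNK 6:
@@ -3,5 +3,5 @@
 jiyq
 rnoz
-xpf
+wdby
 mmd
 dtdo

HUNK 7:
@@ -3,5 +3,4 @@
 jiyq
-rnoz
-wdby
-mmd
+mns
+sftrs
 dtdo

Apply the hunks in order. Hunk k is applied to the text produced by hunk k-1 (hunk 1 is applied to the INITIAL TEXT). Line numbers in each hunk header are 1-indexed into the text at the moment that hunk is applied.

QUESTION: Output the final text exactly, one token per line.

Hunk 1: at line 8 remove [krat] add [ftkm,mipx] -> 13 lines: hvklq owgm jiyq rnoz jeavn elvvy ofmfg mwtfl ftkm mipx yaid fpzp xno
Hunk 2: at line 3 remove [jeavn] add [rgvga,dtdo,kujz] -> 15 lines: hvklq owgm jiyq rnoz rgvga dtdo kujz elvvy ofmfg mwtfl ftkm mipx yaid fpzp xno
Hunk 3: at line 4 remove [rgvga] add [xpf,mmd] -> 16 lines: hvklq owgm jiyq rnoz xpf mmd dtdo kujz elvvy ofmfg mwtfl ftkm mipx yaid fpzp xno
Hunk 4: at line 8 remove [elvvy,ofmfg,mwtfl] add [nzdu,fsi,kjv] -> 16 lines: hvklq owgm jiyq rnoz xpf mmd dtdo kujz nzdu fsi kjv ftkm mipx yaid fpzp xno
Hunk 5: at line 12 remove [mipx,yaid] add [yxfky,pnf,mhfwb] -> 17 lines: hvklq owgm jiyq rnoz xpf mmd dtdo kujz nzdu fsi kjv ftkm yxfky pnf mhfwb fpzp xno
Hunk 6: at line 3 remove [xpf] add [wdby] -> 17 lines: hvklq owgm jiyq rnoz wdby mmd dtdo kujz nzdu fsi kjv ftkm yxfky pnf mhfwb fpzp xno
Hunk 7: at line 3 remove [rnoz,wdby,mmd] add [mns,sftrs] -> 16 lines: hvklq owgm jiyq mns sftrs dtdo kujz nzdu fsi kjv ftkm yxfky pnf mhfwb fpzp xno

Answer: hvklq
owgm
jiyq
mns
sftrs
dtdo
kujz
nzdu
fsi
kjv
ftkm
yxfky
pnf
mhfwb
fpzp
xno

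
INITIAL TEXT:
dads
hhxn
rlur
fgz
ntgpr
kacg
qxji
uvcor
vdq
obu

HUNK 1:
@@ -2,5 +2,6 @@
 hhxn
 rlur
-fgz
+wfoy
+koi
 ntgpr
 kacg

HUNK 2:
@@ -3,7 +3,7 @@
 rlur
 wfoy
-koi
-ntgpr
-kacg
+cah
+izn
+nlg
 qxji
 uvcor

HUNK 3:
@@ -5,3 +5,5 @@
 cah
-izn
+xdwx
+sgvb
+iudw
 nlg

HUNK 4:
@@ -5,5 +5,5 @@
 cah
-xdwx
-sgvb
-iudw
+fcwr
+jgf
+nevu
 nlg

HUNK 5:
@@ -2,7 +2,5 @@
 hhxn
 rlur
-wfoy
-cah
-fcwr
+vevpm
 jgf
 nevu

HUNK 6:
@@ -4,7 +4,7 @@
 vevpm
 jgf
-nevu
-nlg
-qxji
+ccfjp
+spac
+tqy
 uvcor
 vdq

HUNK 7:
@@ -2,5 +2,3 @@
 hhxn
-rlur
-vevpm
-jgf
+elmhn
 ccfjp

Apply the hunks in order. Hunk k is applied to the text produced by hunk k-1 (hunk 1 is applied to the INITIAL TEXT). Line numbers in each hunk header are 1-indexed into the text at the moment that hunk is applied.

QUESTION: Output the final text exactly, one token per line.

Hunk 1: at line 2 remove [fgz] add [wfoy,koi] -> 11 lines: dads hhxn rlur wfoy koi ntgpr kacg qxji uvcor vdq obu
Hunk 2: at line 3 remove [koi,ntgpr,kacg] add [cah,izn,nlg] -> 11 lines: dads hhxn rlur wfoy cah izn nlg qxji uvcor vdq obu
Hunk 3: at line 5 remove [izn] add [xdwx,sgvb,iudw] -> 13 lines: dads hhxn rlur wfoy cah xdwx sgvb iudw nlg qxji uvcor vdq obu
Hunk 4: at line 5 remove [xdwx,sgvb,iudw] add [fcwr,jgf,nevu] -> 13 lines: dads hhxn rlur wfoy cah fcwr jgf nevu nlg qxji uvcor vdq obu
Hunk 5: at line 2 remove [wfoy,cah,fcwr] add [vevpm] -> 11 lines: dads hhxn rlur vevpm jgf nevu nlg qxji uvcor vdq obu
Hunk 6: at line 4 remove [nevu,nlg,qxji] add [ccfjp,spac,tqy] -> 11 lines: dads hhxn rlur vevpm jgf ccfjp spac tqy uvcor vdq obu
Hunk 7: at line 2 remove [rlur,vevpm,jgf] add [elmhn] -> 9 lines: dads hhxn elmhn ccfjp spac tqy uvcor vdq obu

Answer: dads
hhxn
elmhn
ccfjp
spac
tqy
uvcor
vdq
obu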